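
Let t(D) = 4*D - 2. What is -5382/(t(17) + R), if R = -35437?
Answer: 5382/35371 ≈ 0.15216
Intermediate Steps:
t(D) = -2 + 4*D
-5382/(t(17) + R) = -5382/((-2 + 4*17) - 35437) = -5382/((-2 + 68) - 35437) = -5382/(66 - 35437) = -5382/(-35371) = -5382*(-1/35371) = 5382/35371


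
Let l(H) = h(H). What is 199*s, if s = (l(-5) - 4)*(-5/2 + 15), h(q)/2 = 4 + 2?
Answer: 19900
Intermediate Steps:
h(q) = 12 (h(q) = 2*(4 + 2) = 2*6 = 12)
l(H) = 12
s = 100 (s = (12 - 4)*(-5/2 + 15) = 8*(-5*½ + 15) = 8*(-5/2 + 15) = 8*(25/2) = 100)
199*s = 199*100 = 19900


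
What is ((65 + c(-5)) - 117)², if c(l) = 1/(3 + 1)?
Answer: 42849/16 ≈ 2678.1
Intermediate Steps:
c(l) = ¼ (c(l) = 1/4 = ¼)
((65 + c(-5)) - 117)² = ((65 + ¼) - 117)² = (261/4 - 117)² = (-207/4)² = 42849/16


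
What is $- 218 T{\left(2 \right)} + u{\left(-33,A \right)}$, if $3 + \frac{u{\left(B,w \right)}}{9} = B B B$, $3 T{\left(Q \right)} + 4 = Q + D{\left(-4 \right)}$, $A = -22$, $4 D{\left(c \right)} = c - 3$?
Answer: $- \frac{646375}{2} \approx -3.2319 \cdot 10^{5}$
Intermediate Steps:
$D{\left(c \right)} = - \frac{3}{4} + \frac{c}{4}$ ($D{\left(c \right)} = \frac{c - 3}{4} = \frac{-3 + c}{4} = - \frac{3}{4} + \frac{c}{4}$)
$T{\left(Q \right)} = - \frac{23}{12} + \frac{Q}{3}$ ($T{\left(Q \right)} = - \frac{4}{3} + \frac{Q + \left(- \frac{3}{4} + \frac{1}{4} \left(-4\right)\right)}{3} = - \frac{4}{3} + \frac{Q - \frac{7}{4}}{3} = - \frac{4}{3} + \frac{- \frac{7}{4} + Q}{3} = - \frac{4}{3} + \left(- \frac{7}{12} + \frac{Q}{3}\right) = - \frac{23}{12} + \frac{Q}{3}$)
$u{\left(B,w \right)} = -27 + 9 B^{3}$ ($u{\left(B,w \right)} = -27 + 9 B B B = -27 + 9 B^{2} B = -27 + 9 B^{3}$)
$- 218 T{\left(2 \right)} + u{\left(-33,A \right)} = - 218 \left(- \frac{23}{12} + \frac{1}{3} \cdot 2\right) + \left(-27 + 9 \left(-33\right)^{3}\right) = - 218 \left(- \frac{23}{12} + \frac{2}{3}\right) + \left(-27 + 9 \left(-35937\right)\right) = \left(-218\right) \left(- \frac{5}{4}\right) - 323460 = \frac{545}{2} - 323460 = - \frac{646375}{2}$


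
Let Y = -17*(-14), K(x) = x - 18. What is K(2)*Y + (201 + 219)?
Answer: -3388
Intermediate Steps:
K(x) = -18 + x
Y = 238
K(2)*Y + (201 + 219) = (-18 + 2)*238 + (201 + 219) = -16*238 + 420 = -3808 + 420 = -3388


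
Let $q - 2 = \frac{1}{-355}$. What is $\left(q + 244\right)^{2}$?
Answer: $\frac{7626354241}{126025} \approx 60515.0$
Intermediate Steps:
$q = \frac{709}{355}$ ($q = 2 + \frac{1}{-355} = 2 - \frac{1}{355} = \frac{709}{355} \approx 1.9972$)
$\left(q + 244\right)^{2} = \left(\frac{709}{355} + 244\right)^{2} = \left(\frac{87329}{355}\right)^{2} = \frac{7626354241}{126025}$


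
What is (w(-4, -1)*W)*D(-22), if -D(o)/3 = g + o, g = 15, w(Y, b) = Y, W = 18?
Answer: -1512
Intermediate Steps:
D(o) = -45 - 3*o (D(o) = -3*(15 + o) = -45 - 3*o)
(w(-4, -1)*W)*D(-22) = (-4*18)*(-45 - 3*(-22)) = -72*(-45 + 66) = -72*21 = -1512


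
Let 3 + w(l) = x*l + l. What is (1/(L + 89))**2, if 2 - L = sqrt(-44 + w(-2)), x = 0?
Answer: (13 + I)**2/1416100 ≈ 0.00011864 + 1.836e-5*I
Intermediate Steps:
w(l) = -3 + l (w(l) = -3 + (0*l + l) = -3 + (0 + l) = -3 + l)
L = 2 - 7*I (L = 2 - sqrt(-44 + (-3 - 2)) = 2 - sqrt(-44 - 5) = 2 - sqrt(-49) = 2 - 7*I ≈ 2.0 - 7.0*I)
(1/(L + 89))**2 = (1/((2 - 7*I) + 89))**2 = (1/(91 - 7*I))**2 = ((91 + 7*I)/8330)**2 = (91 + 7*I)**2/69388900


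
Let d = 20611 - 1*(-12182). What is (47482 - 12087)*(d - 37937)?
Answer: -182071880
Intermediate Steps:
d = 32793 (d = 20611 + 12182 = 32793)
(47482 - 12087)*(d - 37937) = (47482 - 12087)*(32793 - 37937) = 35395*(-5144) = -182071880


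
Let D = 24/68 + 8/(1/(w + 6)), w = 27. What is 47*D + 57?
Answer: 212187/17 ≈ 12482.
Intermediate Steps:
D = 4494/17 (D = 24/68 + 8/(1/(27 + 6)) = 24*(1/68) + 8/(1/33) = 6/17 + 8/(1/33) = 6/17 + 8*33 = 6/17 + 264 = 4494/17 ≈ 264.35)
47*D + 57 = 47*(4494/17) + 57 = 211218/17 + 57 = 212187/17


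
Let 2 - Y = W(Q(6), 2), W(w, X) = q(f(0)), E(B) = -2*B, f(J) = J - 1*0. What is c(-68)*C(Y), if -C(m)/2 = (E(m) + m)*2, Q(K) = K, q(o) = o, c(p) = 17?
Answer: 136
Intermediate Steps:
f(J) = J (f(J) = J + 0 = J)
W(w, X) = 0
Y = 2 (Y = 2 - 1*0 = 2 + 0 = 2)
C(m) = 4*m (C(m) = -2*(-2*m + m)*2 = -2*(-m)*2 = -(-4)*m = 4*m)
c(-68)*C(Y) = 17*(4*2) = 17*8 = 136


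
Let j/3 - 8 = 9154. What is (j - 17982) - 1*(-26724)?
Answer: 36228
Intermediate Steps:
j = 27486 (j = 24 + 3*9154 = 24 + 27462 = 27486)
(j - 17982) - 1*(-26724) = (27486 - 17982) - 1*(-26724) = 9504 + 26724 = 36228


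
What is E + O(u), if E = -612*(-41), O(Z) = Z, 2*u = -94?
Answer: 25045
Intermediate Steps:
u = -47 (u = (½)*(-94) = -47)
E = 25092
E + O(u) = 25092 - 47 = 25045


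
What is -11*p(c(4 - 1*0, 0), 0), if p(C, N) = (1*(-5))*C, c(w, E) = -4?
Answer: -220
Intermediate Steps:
p(C, N) = -5*C
-11*p(c(4 - 1*0, 0), 0) = -(-55)*(-4) = -11*20 = -220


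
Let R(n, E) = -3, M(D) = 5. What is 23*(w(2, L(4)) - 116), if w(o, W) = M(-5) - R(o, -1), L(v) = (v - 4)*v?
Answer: -2484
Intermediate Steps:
L(v) = v*(-4 + v) (L(v) = (-4 + v)*v = v*(-4 + v))
w(o, W) = 8 (w(o, W) = 5 - 1*(-3) = 5 + 3 = 8)
23*(w(2, L(4)) - 116) = 23*(8 - 116) = 23*(-108) = -2484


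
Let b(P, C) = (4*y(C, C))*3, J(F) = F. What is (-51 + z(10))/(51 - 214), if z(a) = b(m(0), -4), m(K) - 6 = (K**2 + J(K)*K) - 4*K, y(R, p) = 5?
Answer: -9/163 ≈ -0.055215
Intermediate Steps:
m(K) = 6 - 4*K + 2*K**2 (m(K) = 6 + ((K**2 + K*K) - 4*K) = 6 + ((K**2 + K**2) - 4*K) = 6 + (2*K**2 - 4*K) = 6 + (-4*K + 2*K**2) = 6 - 4*K + 2*K**2)
b(P, C) = 60 (b(P, C) = (4*5)*3 = 20*3 = 60)
z(a) = 60
(-51 + z(10))/(51 - 214) = (-51 + 60)/(51 - 214) = 9/(-163) = 9*(-1/163) = -9/163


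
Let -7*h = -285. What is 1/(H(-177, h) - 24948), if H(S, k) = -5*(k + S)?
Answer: -7/169866 ≈ -4.1209e-5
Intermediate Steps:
h = 285/7 (h = -⅐*(-285) = 285/7 ≈ 40.714)
H(S, k) = -5*S - 5*k (H(S, k) = -5*(S + k) = -5*S - 5*k)
1/(H(-177, h) - 24948) = 1/((-5*(-177) - 5*285/7) - 24948) = 1/((885 - 1425/7) - 24948) = 1/(4770/7 - 24948) = 1/(-169866/7) = -7/169866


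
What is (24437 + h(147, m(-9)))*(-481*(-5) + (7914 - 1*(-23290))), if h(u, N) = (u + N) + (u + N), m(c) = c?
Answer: 830579217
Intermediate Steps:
h(u, N) = 2*N + 2*u (h(u, N) = (N + u) + (N + u) = 2*N + 2*u)
(24437 + h(147, m(-9)))*(-481*(-5) + (7914 - 1*(-23290))) = (24437 + (2*(-9) + 2*147))*(-481*(-5) + (7914 - 1*(-23290))) = (24437 + (-18 + 294))*(2405 + (7914 + 23290)) = (24437 + 276)*(2405 + 31204) = 24713*33609 = 830579217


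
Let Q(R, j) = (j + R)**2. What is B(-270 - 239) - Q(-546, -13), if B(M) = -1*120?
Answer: -312601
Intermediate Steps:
Q(R, j) = (R + j)**2
B(M) = -120
B(-270 - 239) - Q(-546, -13) = -120 - (-546 - 13)**2 = -120 - 1*(-559)**2 = -120 - 1*312481 = -120 - 312481 = -312601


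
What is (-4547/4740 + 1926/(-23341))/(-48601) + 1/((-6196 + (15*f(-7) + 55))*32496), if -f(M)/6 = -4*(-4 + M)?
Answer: 450334032260563/21011545434322038960 ≈ 2.1433e-5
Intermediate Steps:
f(M) = -96 + 24*M (f(M) = -(-24)*(-4 + M) = -6*(16 - 4*M) = -96 + 24*M)
(-4547/4740 + 1926/(-23341))/(-48601) + 1/((-6196 + (15*f(-7) + 55))*32496) = (-4547/4740 + 1926/(-23341))/(-48601) + 1/(-6196 + (15*(-96 + 24*(-7)) + 55)*32496) = (-4547*1/4740 + 1926*(-1/23341))*(-1/48601) + (1/32496)/(-6196 + (15*(-96 - 168) + 55)) = (-4547/4740 - 1926/23341)*(-1/48601) + (1/32496)/(-6196 + (15*(-264) + 55)) = -115260767/110636340*(-1/48601) + (1/32496)/(-6196 + (-3960 + 55)) = 115260767/5377036760340 + (1/32496)/(-6196 - 3905) = 115260767/5377036760340 + (1/32496)/(-10101) = 115260767/5377036760340 - 1/10101*1/32496 = 115260767/5377036760340 - 1/328242096 = 450334032260563/21011545434322038960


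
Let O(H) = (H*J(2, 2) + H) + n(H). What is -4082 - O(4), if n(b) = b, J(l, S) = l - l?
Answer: -4090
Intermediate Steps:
J(l, S) = 0
O(H) = 2*H (O(H) = (H*0 + H) + H = (0 + H) + H = H + H = 2*H)
-4082 - O(4) = -4082 - 2*4 = -4082 - 1*8 = -4082 - 8 = -4090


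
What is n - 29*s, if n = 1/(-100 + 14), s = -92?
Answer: 229447/86 ≈ 2668.0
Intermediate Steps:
n = -1/86 (n = 1/(-86) = -1/86 ≈ -0.011628)
n - 29*s = -1/86 - 29*(-92) = -1/86 + 2668 = 229447/86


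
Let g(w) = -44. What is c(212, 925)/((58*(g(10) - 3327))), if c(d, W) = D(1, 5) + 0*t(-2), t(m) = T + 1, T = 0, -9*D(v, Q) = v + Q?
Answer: 1/293277 ≈ 3.4097e-6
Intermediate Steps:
D(v, Q) = -Q/9 - v/9 (D(v, Q) = -(v + Q)/9 = -(Q + v)/9 = -Q/9 - v/9)
t(m) = 1 (t(m) = 0 + 1 = 1)
c(d, W) = -⅔ (c(d, W) = (-⅑*5 - ⅑*1) + 0*1 = (-5/9 - ⅑) + 0 = -⅔ + 0 = -⅔)
c(212, 925)/((58*(g(10) - 3327))) = -2*1/(58*(-44 - 3327))/3 = -2/(3*(58*(-3371))) = -⅔/(-195518) = -⅔*(-1/195518) = 1/293277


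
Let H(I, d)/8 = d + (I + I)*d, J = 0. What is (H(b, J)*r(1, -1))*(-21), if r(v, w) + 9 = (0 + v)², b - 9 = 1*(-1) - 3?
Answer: 0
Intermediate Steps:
b = 5 (b = 9 + (1*(-1) - 3) = 9 + (-1 - 3) = 9 - 4 = 5)
r(v, w) = -9 + v² (r(v, w) = -9 + (0 + v)² = -9 + v²)
H(I, d) = 8*d + 16*I*d (H(I, d) = 8*(d + (I + I)*d) = 8*(d + (2*I)*d) = 8*(d + 2*I*d) = 8*d + 16*I*d)
(H(b, J)*r(1, -1))*(-21) = ((8*0*(1 + 2*5))*(-9 + 1²))*(-21) = ((8*0*(1 + 10))*(-9 + 1))*(-21) = ((8*0*11)*(-8))*(-21) = (0*(-8))*(-21) = 0*(-21) = 0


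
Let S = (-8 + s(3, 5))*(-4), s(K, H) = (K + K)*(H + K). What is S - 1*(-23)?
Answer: -137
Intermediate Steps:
s(K, H) = 2*K*(H + K) (s(K, H) = (2*K)*(H + K) = 2*K*(H + K))
S = -160 (S = (-8 + 2*3*(5 + 3))*(-4) = (-8 + 2*3*8)*(-4) = (-8 + 48)*(-4) = 40*(-4) = -160)
S - 1*(-23) = -160 - 1*(-23) = -160 + 23 = -137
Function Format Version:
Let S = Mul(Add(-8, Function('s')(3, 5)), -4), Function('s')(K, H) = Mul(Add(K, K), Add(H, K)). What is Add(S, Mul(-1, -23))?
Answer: -137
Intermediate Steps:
Function('s')(K, H) = Mul(2, K, Add(H, K)) (Function('s')(K, H) = Mul(Mul(2, K), Add(H, K)) = Mul(2, K, Add(H, K)))
S = -160 (S = Mul(Add(-8, Mul(2, 3, Add(5, 3))), -4) = Mul(Add(-8, Mul(2, 3, 8)), -4) = Mul(Add(-8, 48), -4) = Mul(40, -4) = -160)
Add(S, Mul(-1, -23)) = Add(-160, Mul(-1, -23)) = Add(-160, 23) = -137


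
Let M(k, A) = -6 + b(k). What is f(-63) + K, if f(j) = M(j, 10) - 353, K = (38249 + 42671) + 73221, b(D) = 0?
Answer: 153782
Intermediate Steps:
K = 154141 (K = 80920 + 73221 = 154141)
M(k, A) = -6 (M(k, A) = -6 + 0 = -6)
f(j) = -359 (f(j) = -6 - 353 = -359)
f(-63) + K = -359 + 154141 = 153782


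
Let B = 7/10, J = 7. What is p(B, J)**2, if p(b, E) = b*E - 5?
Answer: 1/100 ≈ 0.010000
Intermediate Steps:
B = 7/10 (B = 7*(1/10) = 7/10 ≈ 0.70000)
p(b, E) = -5 + E*b (p(b, E) = E*b - 5 = -5 + E*b)
p(B, J)**2 = (-5 + 7*(7/10))**2 = (-5 + 49/10)**2 = (-1/10)**2 = 1/100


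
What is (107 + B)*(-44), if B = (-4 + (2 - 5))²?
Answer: -6864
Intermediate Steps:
B = 49 (B = (-4 - 3)² = (-7)² = 49)
(107 + B)*(-44) = (107 + 49)*(-44) = 156*(-44) = -6864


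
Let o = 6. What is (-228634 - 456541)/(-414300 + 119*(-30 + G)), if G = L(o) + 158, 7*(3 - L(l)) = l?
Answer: 685175/398813 ≈ 1.7180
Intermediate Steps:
L(l) = 3 - l/7
G = 1121/7 (G = (3 - ⅐*6) + 158 = (3 - 6/7) + 158 = 15/7 + 158 = 1121/7 ≈ 160.14)
(-228634 - 456541)/(-414300 + 119*(-30 + G)) = (-228634 - 456541)/(-414300 + 119*(-30 + 1121/7)) = -685175/(-414300 + 119*(911/7)) = -685175/(-414300 + 15487) = -685175/(-398813) = -685175*(-1/398813) = 685175/398813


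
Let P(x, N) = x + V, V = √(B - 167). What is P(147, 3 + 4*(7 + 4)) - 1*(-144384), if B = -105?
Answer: 144531 + 4*I*√17 ≈ 1.4453e+5 + 16.492*I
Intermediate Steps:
V = 4*I*√17 (V = √(-105 - 167) = √(-272) = 4*I*√17 ≈ 16.492*I)
P(x, N) = x + 4*I*√17
P(147, 3 + 4*(7 + 4)) - 1*(-144384) = (147 + 4*I*√17) - 1*(-144384) = (147 + 4*I*√17) + 144384 = 144531 + 4*I*√17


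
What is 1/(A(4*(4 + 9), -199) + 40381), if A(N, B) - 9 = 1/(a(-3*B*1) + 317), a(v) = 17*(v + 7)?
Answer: 10585/427528151 ≈ 2.4759e-5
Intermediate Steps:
a(v) = 119 + 17*v (a(v) = 17*(7 + v) = 119 + 17*v)
A(N, B) = 9 + 1/(436 - 51*B) (A(N, B) = 9 + 1/((119 + 17*(-3*B*1)) + 317) = 9 + 1/((119 + 17*(-3*B)) + 317) = 9 + 1/((119 - 51*B) + 317) = 9 + 1/(436 - 51*B))
1/(A(4*(4 + 9), -199) + 40381) = 1/((3925 - 459*(-199))/(436 - 51*(-199)) + 40381) = 1/((3925 + 91341)/(436 + 10149) + 40381) = 1/(95266/10585 + 40381) = 1/(427528151/10585) = 10585/427528151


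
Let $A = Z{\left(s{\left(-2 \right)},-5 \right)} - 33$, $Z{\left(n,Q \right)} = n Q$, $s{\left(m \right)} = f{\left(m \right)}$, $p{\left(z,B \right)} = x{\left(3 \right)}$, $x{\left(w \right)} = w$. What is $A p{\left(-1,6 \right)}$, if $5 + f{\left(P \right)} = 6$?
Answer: $-114$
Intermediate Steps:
$p{\left(z,B \right)} = 3$
$f{\left(P \right)} = 1$ ($f{\left(P \right)} = -5 + 6 = 1$)
$s{\left(m \right)} = 1$
$Z{\left(n,Q \right)} = Q n$
$A = -38$ ($A = \left(-5\right) 1 - 33 = -5 - 33 = -38$)
$A p{\left(-1,6 \right)} = \left(-38\right) 3 = -114$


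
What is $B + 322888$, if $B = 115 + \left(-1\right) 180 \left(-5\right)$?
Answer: $323903$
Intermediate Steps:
$B = 1015$ ($B = 115 - -900 = 115 + 900 = 1015$)
$B + 322888 = 1015 + 322888 = 323903$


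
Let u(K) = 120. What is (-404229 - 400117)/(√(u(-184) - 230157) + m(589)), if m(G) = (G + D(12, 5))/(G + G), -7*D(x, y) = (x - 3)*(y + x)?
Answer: -3291446168815/1955216288999 + 6836590707317*I*√230037/1955216288999 ≈ -1.6834 + 1677.0*I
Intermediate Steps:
D(x, y) = -(-3 + x)*(x + y)/7 (D(x, y) = -(x - 3)*(y + x)/7 = -(-3 + x)*(x + y)/7)
m(G) = (-153/7 + G)/(2*G) (m(G) = (G + (-⅐*12² + (3/7)*12 + (3/7)*5 - ⅐*12*5))/(G + G) = (G + (-⅐*144 + 36/7 + 15/7 - 60/7))/((2*G)) = (G + (-144/7 + 36/7 + 15/7 - 60/7))*(1/(2*G)) = (G - 153/7)*(1/(2*G)) = (-153/7 + G)*(1/(2*G)) = (-153/7 + G)/(2*G))
(-404229 - 400117)/(√(u(-184) - 230157) + m(589)) = (-404229 - 400117)/(√(120 - 230157) + (1/14)*(-153 + 7*589)/589) = -804346/(√(-230037) + (1/14)*(1/589)*(-153 + 4123)) = -804346/(I*√230037 + (1/14)*(1/589)*3970) = -804346/(I*√230037 + 1985/4123) = -804346/(1985/4123 + I*√230037)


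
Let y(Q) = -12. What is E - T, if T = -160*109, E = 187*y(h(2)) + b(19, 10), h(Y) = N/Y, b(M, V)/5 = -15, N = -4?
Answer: 15121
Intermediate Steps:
b(M, V) = -75 (b(M, V) = 5*(-15) = -75)
h(Y) = -4/Y
E = -2319 (E = 187*(-12) - 75 = -2244 - 75 = -2319)
T = -17440
E - T = -2319 - 1*(-17440) = -2319 + 17440 = 15121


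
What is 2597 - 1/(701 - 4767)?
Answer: 10559403/4066 ≈ 2597.0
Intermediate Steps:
2597 - 1/(701 - 4767) = 2597 - 1/(-4066) = 2597 - 1*(-1/4066) = 2597 + 1/4066 = 10559403/4066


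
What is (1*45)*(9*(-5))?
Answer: -2025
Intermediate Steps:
(1*45)*(9*(-5)) = 45*(-45) = -2025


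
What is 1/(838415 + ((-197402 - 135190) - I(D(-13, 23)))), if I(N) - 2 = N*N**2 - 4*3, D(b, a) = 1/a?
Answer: 12167/6154470110 ≈ 1.9769e-6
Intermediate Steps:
I(N) = -10 + N**3 (I(N) = 2 + (N*N**2 - 4*3) = 2 + (N**3 - 12) = 2 + (-12 + N**3) = -10 + N**3)
1/(838415 + ((-197402 - 135190) - I(D(-13, 23)))) = 1/(838415 + ((-197402 - 135190) - (-10 + (1/23)**3))) = 1/(838415 + (-332592 - (-10 + (1/23)**3))) = 1/(838415 + (-332592 - (-10 + 1/12167))) = 1/(838415 + (-332592 - 1*(-121669/12167))) = 1/(838415 + (-332592 + 121669/12167)) = 1/(838415 - 4046525195/12167) = 1/(6154470110/12167) = 12167/6154470110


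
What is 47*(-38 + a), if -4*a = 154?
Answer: -7191/2 ≈ -3595.5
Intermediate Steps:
a = -77/2 (a = -¼*154 = -77/2 ≈ -38.500)
47*(-38 + a) = 47*(-38 - 77/2) = 47*(-153/2) = -7191/2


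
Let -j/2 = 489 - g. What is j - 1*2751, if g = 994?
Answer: -1741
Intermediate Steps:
j = 1010 (j = -2*(489 - 1*994) = -2*(489 - 994) = -2*(-505) = 1010)
j - 1*2751 = 1010 - 1*2751 = 1010 - 2751 = -1741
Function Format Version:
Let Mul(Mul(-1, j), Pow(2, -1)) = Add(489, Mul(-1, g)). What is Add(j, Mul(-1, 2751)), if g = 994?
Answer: -1741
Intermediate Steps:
j = 1010 (j = Mul(-2, Add(489, Mul(-1, 994))) = Mul(-2, Add(489, -994)) = Mul(-2, -505) = 1010)
Add(j, Mul(-1, 2751)) = Add(1010, Mul(-1, 2751)) = Add(1010, -2751) = -1741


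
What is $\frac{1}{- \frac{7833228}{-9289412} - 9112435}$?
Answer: $- \frac{2322353}{21162288801248} \approx -1.0974 \cdot 10^{-7}$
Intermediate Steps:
$\frac{1}{- \frac{7833228}{-9289412} - 9112435} = \frac{1}{\left(-7833228\right) \left(- \frac{1}{9289412}\right) - 9112435} = \frac{1}{\frac{1958307}{2322353} - 9112435} = \frac{1}{- \frac{21162288801248}{2322353}} = - \frac{2322353}{21162288801248}$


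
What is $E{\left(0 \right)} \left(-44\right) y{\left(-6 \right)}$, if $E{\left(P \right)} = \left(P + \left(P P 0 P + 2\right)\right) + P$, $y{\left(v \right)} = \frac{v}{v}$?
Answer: $-88$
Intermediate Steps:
$y{\left(v \right)} = 1$
$E{\left(P \right)} = 2 + 2 P$ ($E{\left(P \right)} = \left(P + \left(P 0 P + 2\right)\right) + P = \left(P + \left(P 0 + 2\right)\right) + P = \left(P + \left(0 + 2\right)\right) + P = \left(P + 2\right) + P = \left(2 + P\right) + P = 2 + 2 P$)
$E{\left(0 \right)} \left(-44\right) y{\left(-6 \right)} = \left(2 + 2 \cdot 0\right) \left(-44\right) 1 = \left(2 + 0\right) \left(-44\right) 1 = 2 \left(-44\right) 1 = \left(-88\right) 1 = -88$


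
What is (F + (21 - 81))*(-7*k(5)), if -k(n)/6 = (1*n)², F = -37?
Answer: -101850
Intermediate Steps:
k(n) = -6*n²
(F + (21 - 81))*(-7*k(5)) = (-37 + (21 - 81))*(-(-42)*5²) = (-37 - 60)*(-(-42)*25) = -(-679)*(-150) = -97*1050 = -101850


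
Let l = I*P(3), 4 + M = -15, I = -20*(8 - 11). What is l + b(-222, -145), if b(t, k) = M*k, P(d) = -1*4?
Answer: 2515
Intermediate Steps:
P(d) = -4
I = 60 (I = -20*(-3) = 60)
M = -19 (M = -4 - 15 = -19)
l = -240 (l = 60*(-4) = -240)
b(t, k) = -19*k
l + b(-222, -145) = -240 - 19*(-145) = -240 + 2755 = 2515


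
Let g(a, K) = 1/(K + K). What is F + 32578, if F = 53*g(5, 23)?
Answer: 1498641/46 ≈ 32579.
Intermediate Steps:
g(a, K) = 1/(2*K)
F = 53/46 (F = 53*((½)/23) = 53*((½)*(1/23)) = 53*(1/46) = 53/46 ≈ 1.1522)
F + 32578 = 53/46 + 32578 = 1498641/46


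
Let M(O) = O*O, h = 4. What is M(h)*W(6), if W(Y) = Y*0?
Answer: 0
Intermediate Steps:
M(O) = O**2
W(Y) = 0
M(h)*W(6) = 4**2*0 = 16*0 = 0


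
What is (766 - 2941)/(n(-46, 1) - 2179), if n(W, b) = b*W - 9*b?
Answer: 2175/2234 ≈ 0.97359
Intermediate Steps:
n(W, b) = -9*b + W*b (n(W, b) = W*b - 9*b = -9*b + W*b)
(766 - 2941)/(n(-46, 1) - 2179) = (766 - 2941)/(1*(-9 - 46) - 2179) = -2175/(1*(-55) - 2179) = -2175/(-55 - 2179) = -2175/(-2234) = -2175*(-1/2234) = 2175/2234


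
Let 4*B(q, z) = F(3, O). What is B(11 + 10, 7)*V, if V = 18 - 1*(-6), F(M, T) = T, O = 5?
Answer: 30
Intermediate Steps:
B(q, z) = 5/4 (B(q, z) = (¼)*5 = 5/4)
V = 24 (V = 18 + 6 = 24)
B(11 + 10, 7)*V = (5/4)*24 = 30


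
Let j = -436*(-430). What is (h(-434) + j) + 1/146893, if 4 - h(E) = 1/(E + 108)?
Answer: 8978068578331/47887118 ≈ 1.8748e+5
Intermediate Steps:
h(E) = 4 - 1/(108 + E) (h(E) = 4 - 1/(E + 108) = 4 - 1/(108 + E))
j = 187480
(h(-434) + j) + 1/146893 = ((431 + 4*(-434))/(108 - 434) + 187480) + 1/146893 = ((431 - 1736)/(-326) + 187480) + 1/146893 = (-1/326*(-1305) + 187480) + 1/146893 = (1305/326 + 187480) + 1/146893 = 61119785/326 + 1/146893 = 8978068578331/47887118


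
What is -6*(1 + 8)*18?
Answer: -972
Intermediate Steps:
-6*(1 + 8)*18 = -6*9*18 = -54*18 = -972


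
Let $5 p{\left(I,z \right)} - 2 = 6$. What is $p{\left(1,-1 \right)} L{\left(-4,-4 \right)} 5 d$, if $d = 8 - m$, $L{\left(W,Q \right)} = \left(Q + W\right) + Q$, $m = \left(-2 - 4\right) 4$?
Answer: $-3072$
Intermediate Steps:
$m = -24$ ($m = \left(-6\right) 4 = -24$)
$L{\left(W,Q \right)} = W + 2 Q$
$p{\left(I,z \right)} = \frac{8}{5}$ ($p{\left(I,z \right)} = \frac{2}{5} + \frac{1}{5} \cdot 6 = \frac{2}{5} + \frac{6}{5} = \frac{8}{5}$)
$d = 32$ ($d = 8 - -24 = 8 + 24 = 32$)
$p{\left(1,-1 \right)} L{\left(-4,-4 \right)} 5 d = \frac{8 \left(-4 + 2 \left(-4\right)\right) 5}{5} \cdot 32 = \frac{8 \left(-4 - 8\right) 5}{5} \cdot 32 = \frac{8 \left(\left(-12\right) 5\right)}{5} \cdot 32 = \frac{8}{5} \left(-60\right) 32 = \left(-96\right) 32 = -3072$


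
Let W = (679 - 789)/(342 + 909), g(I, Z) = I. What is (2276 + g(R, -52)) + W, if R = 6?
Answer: 2854672/1251 ≈ 2281.9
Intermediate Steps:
W = -110/1251 ≈ -0.087930
(2276 + g(R, -52)) + W = (2276 + 6) - 110/1251 = 2282 - 110/1251 = 2854672/1251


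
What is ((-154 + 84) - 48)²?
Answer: 13924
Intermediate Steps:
((-154 + 84) - 48)² = (-70 - 48)² = (-118)² = 13924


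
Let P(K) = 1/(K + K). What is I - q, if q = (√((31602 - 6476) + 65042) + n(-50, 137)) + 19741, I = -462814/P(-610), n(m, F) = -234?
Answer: 564613573 - 34*√78 ≈ 5.6461e+8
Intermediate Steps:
P(K) = 1/(2*K)
I = 564633080 (I = -462814/((½)/(-610)) = -462814/((½)*(-1/610)) = -462814/(-1/1220) = -462814*(-1220) = 564633080)
q = 19507 + 34*√78 (q = (√((31602 - 6476) + 65042) - 234) + 19741 = (√(25126 + 65042) - 234) + 19741 = (√90168 - 234) + 19741 = (34*√78 - 234) + 19741 = (-234 + 34*√78) + 19741 = 19507 + 34*√78 ≈ 19807.)
I - q = 564633080 - (19507 + 34*√78) = 564633080 + (-19507 - 34*√78) = 564613573 - 34*√78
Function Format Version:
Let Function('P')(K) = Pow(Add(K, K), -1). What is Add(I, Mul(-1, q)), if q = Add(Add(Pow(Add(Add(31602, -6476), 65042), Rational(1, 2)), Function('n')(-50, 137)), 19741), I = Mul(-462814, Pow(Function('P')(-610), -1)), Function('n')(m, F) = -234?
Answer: Add(564613573, Mul(-34, Pow(78, Rational(1, 2)))) ≈ 5.6461e+8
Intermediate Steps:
Function('P')(K) = Mul(Rational(1, 2), Pow(K, -1)) (Function('P')(K) = Pow(Mul(2, K), -1) = Mul(Rational(1, 2), Pow(K, -1)))
I = 564633080 (I = Mul(-462814, Pow(Mul(Rational(1, 2), Pow(-610, -1)), -1)) = Mul(-462814, Pow(Mul(Rational(1, 2), Rational(-1, 610)), -1)) = Mul(-462814, Pow(Rational(-1, 1220), -1)) = Mul(-462814, -1220) = 564633080)
q = Add(19507, Mul(34, Pow(78, Rational(1, 2)))) (q = Add(Add(Pow(Add(Add(31602, -6476), 65042), Rational(1, 2)), -234), 19741) = Add(Add(Pow(Add(25126, 65042), Rational(1, 2)), -234), 19741) = Add(Add(Pow(90168, Rational(1, 2)), -234), 19741) = Add(Add(Mul(34, Pow(78, Rational(1, 2))), -234), 19741) = Add(Add(-234, Mul(34, Pow(78, Rational(1, 2)))), 19741) = Add(19507, Mul(34, Pow(78, Rational(1, 2)))) ≈ 19807.)
Add(I, Mul(-1, q)) = Add(564633080, Mul(-1, Add(19507, Mul(34, Pow(78, Rational(1, 2)))))) = Add(564633080, Add(-19507, Mul(-34, Pow(78, Rational(1, 2))))) = Add(564613573, Mul(-34, Pow(78, Rational(1, 2))))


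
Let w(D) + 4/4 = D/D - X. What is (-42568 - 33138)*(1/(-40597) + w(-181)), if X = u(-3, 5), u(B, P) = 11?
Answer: 33807877008/40597 ≈ 8.3277e+5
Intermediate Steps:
X = 11
w(D) = -11 (w(D) = -1 + (D/D - 1*11) = -1 + (1 - 11) = -1 - 10 = -11)
(-42568 - 33138)*(1/(-40597) + w(-181)) = (-42568 - 33138)*(1/(-40597) - 11) = -75706*(-1/40597 - 11) = -75706*(-446568/40597) = 33807877008/40597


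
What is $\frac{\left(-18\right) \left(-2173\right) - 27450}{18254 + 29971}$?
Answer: $\frac{3888}{16075} \approx 0.24187$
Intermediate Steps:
$\frac{\left(-18\right) \left(-2173\right) - 27450}{18254 + 29971} = \frac{39114 - 27450}{48225} = 11664 \cdot \frac{1}{48225} = \frac{3888}{16075}$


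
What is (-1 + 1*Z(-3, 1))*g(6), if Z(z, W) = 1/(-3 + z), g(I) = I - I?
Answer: 0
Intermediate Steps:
g(I) = 0
(-1 + 1*Z(-3, 1))*g(6) = (-1 + 1/(-3 - 3))*0 = (-1 + 1/(-6))*0 = (-1 + 1*(-⅙))*0 = (-1 - ⅙)*0 = -7/6*0 = 0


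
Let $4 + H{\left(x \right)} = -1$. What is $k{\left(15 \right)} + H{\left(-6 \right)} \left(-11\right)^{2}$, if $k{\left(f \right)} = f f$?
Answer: $-380$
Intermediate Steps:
$H{\left(x \right)} = -5$ ($H{\left(x \right)} = -4 - 1 = -5$)
$k{\left(f \right)} = f^{2}$
$k{\left(15 \right)} + H{\left(-6 \right)} \left(-11\right)^{2} = 15^{2} - 5 \left(-11\right)^{2} = 225 - 605 = -380$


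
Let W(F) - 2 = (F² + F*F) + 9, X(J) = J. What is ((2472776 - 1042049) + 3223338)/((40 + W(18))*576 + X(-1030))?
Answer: 4654065/401594 ≈ 11.589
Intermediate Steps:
W(F) = 11 + 2*F² (W(F) = 2 + ((F² + F*F) + 9) = 2 + ((F² + F²) + 9) = 2 + (2*F² + 9) = 2 + (9 + 2*F²) = 11 + 2*F²)
((2472776 - 1042049) + 3223338)/((40 + W(18))*576 + X(-1030)) = ((2472776 - 1042049) + 3223338)/((40 + (11 + 2*18²))*576 - 1030) = (1430727 + 3223338)/((40 + (11 + 2*324))*576 - 1030) = 4654065/((40 + (11 + 648))*576 - 1030) = 4654065/((40 + 659)*576 - 1030) = 4654065/(699*576 - 1030) = 4654065/(402624 - 1030) = 4654065/401594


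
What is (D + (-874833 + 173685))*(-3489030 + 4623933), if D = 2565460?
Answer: 2115813281736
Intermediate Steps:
(D + (-874833 + 173685))*(-3489030 + 4623933) = (2565460 + (-874833 + 173685))*(-3489030 + 4623933) = (2565460 - 701148)*1134903 = 1864312*1134903 = 2115813281736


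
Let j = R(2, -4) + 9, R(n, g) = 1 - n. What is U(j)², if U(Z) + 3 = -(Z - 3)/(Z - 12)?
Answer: 49/16 ≈ 3.0625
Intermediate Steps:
j = 8 (j = (1 - 1*2) + 9 = (1 - 2) + 9 = -1 + 9 = 8)
U(Z) = -3 - (-3 + Z)/(-12 + Z) (U(Z) = -3 - (Z - 3)/(Z - 12) = -3 - (-3 + Z)/(-12 + Z))
U(j)² = ((39 - 4*8)/(-12 + 8))² = ((39 - 32)/(-4))² = (-¼*7)² = (-7/4)² = 49/16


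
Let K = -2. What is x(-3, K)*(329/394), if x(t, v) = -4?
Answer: -658/197 ≈ -3.3401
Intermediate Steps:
x(-3, K)*(329/394) = -1316/394 = -4*329/394 = -658/197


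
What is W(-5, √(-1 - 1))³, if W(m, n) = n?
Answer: -2*I*√2 ≈ -2.8284*I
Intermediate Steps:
W(-5, √(-1 - 1))³ = (√(-1 - 1))³ = (√(-2))³ = (I*√2)³ = -2*I*√2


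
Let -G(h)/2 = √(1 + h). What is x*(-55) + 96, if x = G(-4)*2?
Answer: 96 + 220*I*√3 ≈ 96.0 + 381.05*I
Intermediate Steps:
G(h) = -2*√(1 + h)
x = -4*I*√3 (x = -2*√(1 - 4)*2 = -2*I*√3*2 = -4*I*√3 ≈ -6.9282*I)
x*(-55) + 96 = -4*I*√3*(-55) + 96 = 220*I*√3 + 96 = 96 + 220*I*√3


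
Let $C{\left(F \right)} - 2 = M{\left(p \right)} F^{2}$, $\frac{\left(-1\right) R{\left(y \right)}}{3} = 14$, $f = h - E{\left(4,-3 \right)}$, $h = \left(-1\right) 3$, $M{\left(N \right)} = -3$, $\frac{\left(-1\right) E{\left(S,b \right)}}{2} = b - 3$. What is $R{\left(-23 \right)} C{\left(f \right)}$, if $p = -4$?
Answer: $28266$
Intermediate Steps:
$E{\left(S,b \right)} = 6 - 2 b$ ($E{\left(S,b \right)} = - 2 \left(b - 3\right) = - 2 \left(-3 + b\right) = 6 - 2 b$)
$h = -3$
$f = -15$ ($f = -3 - \left(6 - -6\right) = -3 - \left(6 + 6\right) = -3 - 12 = -15$)
$R{\left(y \right)} = -42$ ($R{\left(y \right)} = \left(-3\right) 14 = -42$)
$C{\left(F \right)} = 2 - 3 F^{2}$
$R{\left(-23 \right)} C{\left(f \right)} = - 42 \left(2 - 3 \left(-15\right)^{2}\right) = - 42 \left(2 - 675\right) = \left(-42\right) \left(-673\right) = 28266$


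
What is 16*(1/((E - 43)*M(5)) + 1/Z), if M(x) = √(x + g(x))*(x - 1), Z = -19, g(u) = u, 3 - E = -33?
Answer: -16/19 - 2*√10/35 ≈ -1.0228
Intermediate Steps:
E = 36 (E = 3 - 1*(-33) = 3 + 33 = 36)
M(x) = √2*√x*(-1 + x) (M(x) = √(x + x)*(x - 1) = √(2*x)*(-1 + x) = (√2*√x)*(-1 + x) = √2*√x*(-1 + x))
16*(1/((E - 43)*M(5)) + 1/Z) = 16*(1/((36 - 43)*((√2*√5*(-1 + 5)))) + 1/(-19)) = 16*(1/((-7)*((√2*√5*4))) - 1/19) = 16*(-√10/40/7 - 1/19) = 16*(-√10/280 - 1/19) = 16*(-1/19 - √10/280) = -16/19 - 2*√10/35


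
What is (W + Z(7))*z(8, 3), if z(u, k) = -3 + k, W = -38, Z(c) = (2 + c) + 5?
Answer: 0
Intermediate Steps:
Z(c) = 7 + c
(W + Z(7))*z(8, 3) = (-38 + (7 + 7))*(-3 + 3) = (-38 + 14)*0 = -24*0 = 0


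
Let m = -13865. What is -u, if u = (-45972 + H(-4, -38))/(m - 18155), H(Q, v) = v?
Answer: -4601/3202 ≈ -1.4369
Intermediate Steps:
u = 4601/3202 (u = (-45972 - 38)/(-13865 - 18155) = -46010/(-32020) = -46010*(-1/32020) = 4601/3202 ≈ 1.4369)
-u = -1*4601/3202 = -4601/3202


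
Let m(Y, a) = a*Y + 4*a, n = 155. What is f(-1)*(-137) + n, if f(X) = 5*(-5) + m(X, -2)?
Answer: 4402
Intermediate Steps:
m(Y, a) = 4*a + Y*a (m(Y, a) = Y*a + 4*a = 4*a + Y*a)
f(X) = -33 - 2*X (f(X) = 5*(-5) - 2*(4 + X) = -25 + (-8 - 2*X) = -33 - 2*X)
f(-1)*(-137) + n = (-33 - 2*(-1))*(-137) + 155 = (-33 + 2)*(-137) + 155 = -31*(-137) + 155 = 4247 + 155 = 4402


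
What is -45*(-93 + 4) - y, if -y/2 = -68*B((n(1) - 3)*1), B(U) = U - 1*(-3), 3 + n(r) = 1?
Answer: 4277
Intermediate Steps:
n(r) = -2 (n(r) = -3 + 1 = -2)
B(U) = 3 + U (B(U) = U + 3 = 3 + U)
y = -272 (y = -(-136)*(3 + (-2 - 3)*1) = -(-136)*(3 - 5*1) = -(-136)*(3 - 5) = -(-136)*(-2) = -2*136 = -272)
-45*(-93 + 4) - y = -45*(-93 + 4) - 1*(-272) = -45*(-89) + 272 = 4005 + 272 = 4277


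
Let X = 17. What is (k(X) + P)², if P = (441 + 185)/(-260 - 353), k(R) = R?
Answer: 95942025/375769 ≈ 255.32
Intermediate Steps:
P = -626/613 (P = 626/(-613) = 626*(-1/613) = -626/613 ≈ -1.0212)
(k(X) + P)² = (17 - 626/613)² = (9795/613)² = 95942025/375769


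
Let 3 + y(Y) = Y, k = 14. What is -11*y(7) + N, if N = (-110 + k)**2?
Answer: 9172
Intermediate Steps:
y(Y) = -3 + Y
N = 9216 (N = (-110 + 14)**2 = (-96)**2 = 9216)
-11*y(7) + N = -11*(-3 + 7) + 9216 = -11*4 + 9216 = -44 + 9216 = 9172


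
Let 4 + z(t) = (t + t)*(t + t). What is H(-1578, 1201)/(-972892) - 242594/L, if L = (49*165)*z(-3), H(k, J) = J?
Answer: -2685550961/2860302480 ≈ -0.93890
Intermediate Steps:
z(t) = -4 + 4*t**2 (z(t) = -4 + (t + t)*(t + t) = -4 + (2*t)*(2*t) = -4 + 4*t**2)
L = 258720 (L = (49*165)*(-4 + 4*(-3)**2) = 8085*(-4 + 4*9) = 8085*(-4 + 36) = 8085*32 = 258720)
H(-1578, 1201)/(-972892) - 242594/L = 1201/(-972892) - 242594/258720 = 1201*(-1/972892) - 242594*1/258720 = -1201/972892 - 11027/11760 = -2685550961/2860302480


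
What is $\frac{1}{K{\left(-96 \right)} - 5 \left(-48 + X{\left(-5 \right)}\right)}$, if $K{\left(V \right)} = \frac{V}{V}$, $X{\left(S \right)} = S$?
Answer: $\frac{1}{266} \approx 0.0037594$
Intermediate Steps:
$K{\left(V \right)} = 1$
$\frac{1}{K{\left(-96 \right)} - 5 \left(-48 + X{\left(-5 \right)}\right)} = \frac{1}{1 - 5 \left(-48 - 5\right)} = \frac{1}{1 - -265} = \frac{1}{1 + 265} = \frac{1}{266}$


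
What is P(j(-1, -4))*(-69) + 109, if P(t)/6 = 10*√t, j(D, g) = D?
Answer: 109 - 4140*I ≈ 109.0 - 4140.0*I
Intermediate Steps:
P(t) = 60*√t (P(t) = 6*(10*√t) = 60*√t)
P(j(-1, -4))*(-69) + 109 = (60*√(-1))*(-69) + 109 = (60*I)*(-69) + 109 = -4140*I + 109 = 109 - 4140*I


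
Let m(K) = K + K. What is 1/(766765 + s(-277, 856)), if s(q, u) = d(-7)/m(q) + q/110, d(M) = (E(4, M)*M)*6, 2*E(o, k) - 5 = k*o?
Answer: 15235/11681613128 ≈ 1.3042e-6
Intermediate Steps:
E(o, k) = 5/2 + k*o/2 (E(o, k) = 5/2 + (k*o)/2 = 5/2 + k*o/2)
d(M) = 6*M*(5/2 + 2*M) (d(M) = ((5/2 + (½)*M*4)*M)*6 = ((5/2 + 2*M)*M)*6 = (M*(5/2 + 2*M))*6 = 6*M*(5/2 + 2*M))
m(K) = 2*K
s(q, u) = q/110 + 483/(2*q) (s(q, u) = (3*(-7)*(5 + 4*(-7)))/((2*q)) + q/110 = (3*(-7)*(5 - 28))*(1/(2*q)) + q*(1/110) = (3*(-7)*(-23))*(1/(2*q)) + q/110 = 483*(1/(2*q)) + q/110 = 483/(2*q) + q/110 = q/110 + 483/(2*q))
1/(766765 + s(-277, 856)) = 1/(766765 + (1/110)*(26565 + (-277)²)/(-277)) = 1/(766765 + (1/110)*(-1/277)*(26565 + 76729)) = 1/(766765 + (1/110)*(-1/277)*103294) = 1/(766765 - 51647/15235) = 1/(11681613128/15235) = 15235/11681613128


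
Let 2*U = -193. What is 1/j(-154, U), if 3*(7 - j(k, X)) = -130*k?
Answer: -3/19999 ≈ -0.00015001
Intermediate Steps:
U = -193/2 (U = (½)*(-193) = -193/2 ≈ -96.500)
j(k, X) = 7 + 130*k/3 (j(k, X) = 7 - (-130)*k/3 = 7 + 130*k/3)
1/j(-154, U) = 1/(7 + (130/3)*(-154)) = 1/(7 - 20020/3) = 1/(-19999/3) = -3/19999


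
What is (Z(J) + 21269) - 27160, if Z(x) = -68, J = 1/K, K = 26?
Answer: -5959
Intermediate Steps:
J = 1/26 ≈ 0.038462
(Z(J) + 21269) - 27160 = (-68 + 21269) - 27160 = 21201 - 27160 = -5959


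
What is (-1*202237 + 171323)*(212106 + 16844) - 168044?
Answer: -7077928344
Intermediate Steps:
(-1*202237 + 171323)*(212106 + 16844) - 168044 = (-202237 + 171323)*228950 - 168044 = -30914*228950 - 168044 = -7077760300 - 168044 = -7077928344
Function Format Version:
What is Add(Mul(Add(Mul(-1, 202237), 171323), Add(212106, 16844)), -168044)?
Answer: -7077928344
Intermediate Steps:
Add(Mul(Add(Mul(-1, 202237), 171323), Add(212106, 16844)), -168044) = Add(Mul(Add(-202237, 171323), 228950), -168044) = Add(Mul(-30914, 228950), -168044) = Add(-7077760300, -168044) = -7077928344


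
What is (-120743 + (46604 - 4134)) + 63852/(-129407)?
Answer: -10129137963/129407 ≈ -78274.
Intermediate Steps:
(-120743 + (46604 - 4134)) + 63852/(-129407) = (-120743 + 42470) + 63852*(-1/129407) = -78273 - 63852/129407 = -10129137963/129407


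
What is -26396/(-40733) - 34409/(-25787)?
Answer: 2082255449/1050381871 ≈ 1.9824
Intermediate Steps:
-26396/(-40733) - 34409/(-25787) = -26396*(-1/40733) - 34409*(-1/25787) = 26396/40733 + 34409/25787 = 2082255449/1050381871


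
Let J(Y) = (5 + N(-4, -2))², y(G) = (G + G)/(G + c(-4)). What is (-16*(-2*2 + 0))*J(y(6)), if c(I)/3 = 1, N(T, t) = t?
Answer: 576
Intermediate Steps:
c(I) = 3 (c(I) = 3*1 = 3)
y(G) = 2*G/(3 + G) (y(G) = (G + G)/(G + 3) = (2*G)/(3 + G) = 2*G/(3 + G))
J(Y) = 9 (J(Y) = (5 - 2)² = 3² = 9)
(-16*(-2*2 + 0))*J(y(6)) = -16*(-2*2 + 0)*9 = -16*(-4 + 0)*9 = -16*(-4)*9 = 64*9 = 576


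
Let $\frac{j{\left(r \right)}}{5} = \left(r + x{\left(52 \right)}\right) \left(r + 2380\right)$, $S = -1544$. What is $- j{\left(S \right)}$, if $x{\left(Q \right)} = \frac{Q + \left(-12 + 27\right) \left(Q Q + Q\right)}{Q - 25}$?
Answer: $\frac{1237280}{27} \approx 45825.0$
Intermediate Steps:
$x{\left(Q \right)} = \frac{15 Q^{2} + 16 Q}{-25 + Q}$ ($x{\left(Q \right)} = \frac{Q + 15 \left(Q^{2} + Q\right)}{-25 + Q} = \frac{Q + 15 \left(Q + Q^{2}\right)}{-25 + Q} = \frac{Q + \left(15 Q + 15 Q^{2}\right)}{-25 + Q} = \frac{15 Q^{2} + 16 Q}{-25 + Q}$)
$j{\left(r \right)} = 5 \left(2380 + r\right) \left(\frac{41392}{27} + r\right)$ ($j{\left(r \right)} = 5 \left(r + \frac{52 \left(16 + 15 \cdot 52\right)}{-25 + 52}\right) \left(r + 2380\right) = 5 \left(r + \frac{52 \left(16 + 780\right)}{27}\right) \left(2380 + r\right) = 5 \left(r + 52 \cdot \frac{1}{27} \cdot 796\right) \left(2380 + r\right) = 5 \left(r + \frac{41392}{27}\right) \left(2380 + r\right) = 5 \left(\frac{41392}{27} + r\right) \left(2380 + r\right) = 5 \left(2380 + r\right) \left(\frac{41392}{27} + r\right)$)
$- j{\left(S \right)} = - (\frac{492564800}{27} + 5 \left(-1544\right)^{2} + \frac{528260}{27} \left(-1544\right)) = - (\frac{492564800}{27} + 5 \cdot 2383936 - \frac{815633440}{27}) = - (\frac{492564800}{27} + 11919680 - \frac{815633440}{27}) = \left(-1\right) \left(- \frac{1237280}{27}\right) = \frac{1237280}{27}$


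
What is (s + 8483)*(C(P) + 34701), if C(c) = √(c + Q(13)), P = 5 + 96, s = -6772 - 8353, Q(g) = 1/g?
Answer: -230484042 - 19926*√1898/13 ≈ -2.3055e+8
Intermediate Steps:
s = -15125
P = 101
C(c) = √(1/13 + c) (C(c) = √(c + 1/13) = √(1/13 + c))
(s + 8483)*(C(P) + 34701) = (-15125 + 8483)*(√(13 + 169*101)/13 + 34701) = -6642*(√(13 + 17069)/13 + 34701) = -6642*(√17082/13 + 34701) = -6642*((3*√1898)/13 + 34701) = -6642*(3*√1898/13 + 34701) = -6642*(34701 + 3*√1898/13) = -230484042 - 19926*√1898/13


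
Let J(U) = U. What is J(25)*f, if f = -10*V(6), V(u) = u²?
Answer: -9000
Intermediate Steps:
f = -360 (f = -10*6² = -10*36 = -360)
J(25)*f = 25*(-360) = -9000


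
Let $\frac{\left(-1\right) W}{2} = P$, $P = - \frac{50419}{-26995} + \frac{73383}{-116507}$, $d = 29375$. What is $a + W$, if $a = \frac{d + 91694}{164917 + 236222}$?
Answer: $- \frac{2742647675957659}{1261624862263635} \approx -2.1739$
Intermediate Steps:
$P = \frac{3893192348}{3145106465}$ ($P = \left(-50419\right) \left(- \frac{1}{26995}\right) + 73383 \left(- \frac{1}{116507}\right) = \frac{50419}{26995} - \frac{73383}{116507} = \frac{3893192348}{3145106465} \approx 1.2379$)
$W = - \frac{7786384696}{3145106465}$ ($W = \left(-2\right) \frac{3893192348}{3145106465} = - \frac{7786384696}{3145106465} \approx -2.4757$)
$a = \frac{121069}{401139}$ ($a = \frac{29375 + 91694}{164917 + 236222} = \frac{121069}{401139} \approx 0.30181$)
$a + W = \frac{121069}{401139} - \frac{7786384696}{3145106465} = - \frac{2742647675957659}{1261624862263635}$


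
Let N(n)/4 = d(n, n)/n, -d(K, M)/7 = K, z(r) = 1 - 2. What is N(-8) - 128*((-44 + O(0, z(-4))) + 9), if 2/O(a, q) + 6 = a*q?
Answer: 13484/3 ≈ 4494.7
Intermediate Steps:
z(r) = -1
d(K, M) = -7*K
N(n) = -28 (N(n) = 4*((-7*n)/n) = 4*(-7) = -28)
O(a, q) = 2/(-6 + a*q)
N(-8) - 128*((-44 + O(0, z(-4))) + 9) = -28 - 128*((-44 + 2/(-6 + 0*(-1))) + 9) = -28 - 128*((-44 + 2/(-6 + 0)) + 9) = -28 - 128*((-44 + 2/(-6)) + 9) = -28 - 128*((-44 + 2*(-⅙)) + 9) = -28 - 128*((-44 - ⅓) + 9) = -28 - 128*(-133/3 + 9) = -28 - 128*(-106/3) = -28 + 13568/3 = 13484/3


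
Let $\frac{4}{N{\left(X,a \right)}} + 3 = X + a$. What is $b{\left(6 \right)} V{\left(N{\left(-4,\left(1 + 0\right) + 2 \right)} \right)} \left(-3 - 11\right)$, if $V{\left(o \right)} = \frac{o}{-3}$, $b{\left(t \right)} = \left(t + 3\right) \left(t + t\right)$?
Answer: $-504$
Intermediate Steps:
$N{\left(X,a \right)} = \frac{4}{-3 + X + a}$ ($N{\left(X,a \right)} = \frac{4}{-3 + \left(X + a\right)} = \frac{4}{-3 + X + a}$)
$b{\left(t \right)} = 2 t \left(3 + t\right)$ ($b{\left(t \right)} = \left(3 + t\right) 2 t = 2 t \left(3 + t\right)$)
$V{\left(o \right)} = - \frac{o}{3}$ ($V{\left(o \right)} = o \left(- \frac{1}{3}\right) = - \frac{o}{3}$)
$b{\left(6 \right)} V{\left(N{\left(-4,\left(1 + 0\right) + 2 \right)} \right)} \left(-3 - 11\right) = 2 \cdot 6 \left(3 + 6\right) \left(- \frac{4 \frac{1}{-3 - 4 + \left(\left(1 + 0\right) + 2\right)}}{3}\right) \left(-3 - 11\right) = 2 \cdot 6 \cdot 9 \left(- \frac{4 \frac{1}{-3 - 4 + \left(1 + 2\right)}}{3}\right) \left(-3 - 11\right) = 108 \left(- \frac{4 \frac{1}{-3 - 4 + 3}}{3}\right) \left(-14\right) = 108 \left(- \frac{4 \frac{1}{-4}}{3}\right) \left(-14\right) = 108 \left(- \frac{4 \left(- \frac{1}{4}\right)}{3}\right) \left(-14\right) = 108 \left(\left(- \frac{1}{3}\right) \left(-1\right)\right) \left(-14\right) = 108 \cdot \frac{1}{3} \left(-14\right) = 36 \left(-14\right) = -504$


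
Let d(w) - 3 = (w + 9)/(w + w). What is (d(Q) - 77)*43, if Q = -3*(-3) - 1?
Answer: -50181/16 ≈ -3136.3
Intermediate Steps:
Q = 8 (Q = 9 - 1 = 8)
d(w) = 3 + (9 + w)/(2*w) (d(w) = 3 + (w + 9)/(w + w) = 3 + (9 + w)/((2*w)) = 3 + (9 + w)*(1/(2*w)) = 3 + (9 + w)/(2*w))
(d(Q) - 77)*43 = ((½)*(9 + 7*8)/8 - 77)*43 = ((½)*(⅛)*(9 + 56) - 77)*43 = ((½)*(⅛)*65 - 77)*43 = (65/16 - 77)*43 = -1167/16*43 = -50181/16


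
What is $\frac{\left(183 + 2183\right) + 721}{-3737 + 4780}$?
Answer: $\frac{441}{149} \approx 2.9597$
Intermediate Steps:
$\frac{\left(183 + 2183\right) + 721}{-3737 + 4780} = \frac{2366 + 721}{1043} = 3087 \cdot \frac{1}{1043} = \frac{441}{149}$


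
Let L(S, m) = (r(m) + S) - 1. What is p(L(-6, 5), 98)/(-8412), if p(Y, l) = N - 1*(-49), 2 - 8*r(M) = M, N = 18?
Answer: -67/8412 ≈ -0.0079648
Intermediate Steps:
r(M) = 1/4 - M/8
L(S, m) = -3/4 + S - m/8 (L(S, m) = ((1/4 - m/8) + S) - 1 = (1/4 + S - m/8) - 1 = -3/4 + S - m/8)
p(Y, l) = 67 (p(Y, l) = 18 - 1*(-49) = 18 + 49 = 67)
p(L(-6, 5), 98)/(-8412) = 67/(-8412) = 67*(-1/8412) = -67/8412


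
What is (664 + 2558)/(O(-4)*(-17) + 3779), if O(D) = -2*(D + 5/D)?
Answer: 6444/7201 ≈ 0.89488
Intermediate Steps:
O(D) = -10/D - 2*D
(664 + 2558)/(O(-4)*(-17) + 3779) = (664 + 2558)/((-10/(-4) - 2*(-4))*(-17) + 3779) = 3222/((-10*(-¼) + 8)*(-17) + 3779) = 3222/((5/2 + 8)*(-17) + 3779) = 3222/((21/2)*(-17) + 3779) = 3222/(-357/2 + 3779) = 3222/(7201/2) = 3222*(2/7201) = 6444/7201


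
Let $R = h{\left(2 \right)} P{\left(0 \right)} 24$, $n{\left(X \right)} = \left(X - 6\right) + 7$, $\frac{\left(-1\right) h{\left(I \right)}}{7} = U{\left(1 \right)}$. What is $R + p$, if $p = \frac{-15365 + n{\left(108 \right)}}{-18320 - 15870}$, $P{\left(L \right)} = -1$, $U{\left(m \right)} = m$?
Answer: $\frac{2879588}{17095} \approx 168.45$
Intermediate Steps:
$h{\left(I \right)} = -7$ ($h{\left(I \right)} = \left(-7\right) 1 = -7$)
$n{\left(X \right)} = 1 + X$ ($n{\left(X \right)} = \left(-6 + X\right) + 7 = 1 + X$)
$p = \frac{7628}{17095}$ ($p = \frac{-15365 + \left(1 + 108\right)}{-18320 - 15870} = \frac{-15365 + 109}{-34190} = \left(-15256\right) \left(- \frac{1}{34190}\right) = \frac{7628}{17095} \approx 0.44621$)
$R = 168$ ($R = \left(-7\right) \left(-1\right) 24 = 7 \cdot 24 = 168$)
$R + p = 168 + \frac{7628}{17095} = \frac{2879588}{17095}$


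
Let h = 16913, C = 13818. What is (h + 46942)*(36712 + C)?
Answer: 3226593150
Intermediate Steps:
(h + 46942)*(36712 + C) = (16913 + 46942)*(36712 + 13818) = 63855*50530 = 3226593150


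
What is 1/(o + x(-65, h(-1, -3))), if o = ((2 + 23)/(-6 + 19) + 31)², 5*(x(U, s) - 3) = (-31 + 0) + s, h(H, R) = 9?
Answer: 845/914737 ≈ 0.00092376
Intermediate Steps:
x(U, s) = -16/5 + s/5 (x(U, s) = 3 + ((-31 + 0) + s)/5 = 3 + (-31 + s)/5 = 3 + (-31/5 + s/5) = -16/5 + s/5)
o = 183184/169 (o = (25/13 + 31)² = (428/13)² = 183184/169 ≈ 1083.9)
1/(o + x(-65, h(-1, -3))) = 1/(183184/169 + (-16/5 + (⅕)*9)) = 1/(183184/169 + (-16/5 + 9/5)) = 1/(183184/169 - 7/5) = 1/(914737/845) = 845/914737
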